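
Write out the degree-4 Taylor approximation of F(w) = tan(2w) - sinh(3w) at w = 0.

Combine the two series term by term.
[w^0] = 0;  [w^1] = -1;  [w^2] = 0;  [w^3] = -11/6;  [w^4] = 0.

-11*w^3/6 - w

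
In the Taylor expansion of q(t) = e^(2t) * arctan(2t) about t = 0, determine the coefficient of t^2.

Write out both Maclaurin series and multiply, keeping only the needed powers.
q(0) = 0
q′(0) = 2
q′′(0) = 8

4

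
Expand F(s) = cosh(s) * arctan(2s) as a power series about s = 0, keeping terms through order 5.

103*s^5/20 - 5*s^3/3 + 2*s

Take the Cauchy product of the two expansions.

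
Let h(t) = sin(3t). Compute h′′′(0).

-27

From the series, [t^3] h = -9/2; multiply by 3! = 6 to get -27.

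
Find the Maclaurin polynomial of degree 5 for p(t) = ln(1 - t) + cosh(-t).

-t^5/5 - 5*t^4/24 - t^3/3 - t + 1

Combine the two series term by term.
p(0) = 1
p′(0) = -1
p′′(0) = 0
p′′′(0) = -2
p^(4)(0) = -5
p^(5)(0) = -24
Dividing each by k! gives the coefficients c_0, ..., c_5.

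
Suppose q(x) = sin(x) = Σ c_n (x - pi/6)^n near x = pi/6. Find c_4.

1/48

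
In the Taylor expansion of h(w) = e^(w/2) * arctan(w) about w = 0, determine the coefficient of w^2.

Multiply the two series term by term and collect like powers.
h(0) = 0
h′(0) = 1
h′′(0) = 1
So c_2 = h′′(0)/2! = 1/2.

1/2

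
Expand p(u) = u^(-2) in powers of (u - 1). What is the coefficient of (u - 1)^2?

p(1) = 1
p′(1) = -2
p′′(1) = 6
So c_2 = p′′(1)/2! = 3.

3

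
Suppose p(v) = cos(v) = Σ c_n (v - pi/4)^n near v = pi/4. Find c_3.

Compute the successive derivatives at the expansion point and divide by k!.
p(pi/4) = sqrt(2)/2
p′(pi/4) = -sqrt(2)/2
p′′(pi/4) = -sqrt(2)/2
p′′′(pi/4) = sqrt(2)/2
So c_3 = p′′′(pi/4)/3! = sqrt(2)/12.

sqrt(2)/12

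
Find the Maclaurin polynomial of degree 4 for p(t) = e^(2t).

2*t^4/3 + 4*t^3/3 + 2*t^2 + 2*t + 1

Compute the successive derivatives at the expansion point and divide by k!.
p(0) = 1
p′(0) = 2
p′′(0) = 4
p′′′(0) = 8
p^(4)(0) = 16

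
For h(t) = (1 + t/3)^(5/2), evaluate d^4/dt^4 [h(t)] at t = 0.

-5/432

Use the known series and substitute for the argument.
From the series, [t^4] h = -5/10368; multiply by 4! = 24 to get -5/432.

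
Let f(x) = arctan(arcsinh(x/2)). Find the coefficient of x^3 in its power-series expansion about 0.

Plug the Maclaurin series of the inner function into that of the outer and collect terms.
f(0) = 0
f′(0) = 1/2
f′′(0) = 0
f′′′(0) = -3/8
So c_3 = f′′′(0)/3! = -1/16.

-1/16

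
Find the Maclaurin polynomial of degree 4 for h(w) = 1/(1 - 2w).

16*w^4 + 8*w^3 + 4*w^2 + 2*w + 1

Apply the Taylor formula c_k = f^(k)(a)/k!.
h(0) = 1
h′(0) = 2
h′′(0) = 8
h′′′(0) = 48
h^(4)(0) = 384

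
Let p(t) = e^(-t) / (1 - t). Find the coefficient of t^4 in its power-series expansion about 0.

Multiply the two series term by term and collect like powers.
[t^0] = 1;  [t^1] = 0;  [t^2] = 1/2;  [t^3] = 1/3;  [t^4] = 3/8.

3/8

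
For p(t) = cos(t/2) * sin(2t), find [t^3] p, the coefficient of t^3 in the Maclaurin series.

-19/12

Write out both Maclaurin series and multiply, keeping only the needed powers.
p(0) = 0
p′(0) = 2
p′′(0) = 0
p′′′(0) = -19/2
So c_3 = p′′′(0)/3! = -19/12.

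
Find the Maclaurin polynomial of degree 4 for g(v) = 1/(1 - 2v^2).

Apply the Taylor formula c_k = f^(k)(a)/k!.
g(0) = 1
g′(0) = 0
g′′(0) = 4
g′′′(0) = 0
g^(4)(0) = 96
Then c_k = g^(k)(0)/k! gives each Taylor coefficient.

4*v^4 + 2*v^2 + 1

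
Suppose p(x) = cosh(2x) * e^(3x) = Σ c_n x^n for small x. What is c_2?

Take the Cauchy product of the two expansions.
p(0) = 1
p′(0) = 3
p′′(0) = 13
Then c_k = p^(k)(0)/k! gives each Taylor coefficient.

13/2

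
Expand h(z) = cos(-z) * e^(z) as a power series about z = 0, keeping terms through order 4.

Write out both Maclaurin series and multiply, keeping only the needed powers.
[z^0] = 1;  [z^1] = 1;  [z^2] = 0;  [z^3] = -1/3;  [z^4] = -1/6.

-z^4/6 - z^3/3 + z + 1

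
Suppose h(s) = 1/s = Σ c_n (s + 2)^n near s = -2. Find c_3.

-1/16

Apply the Taylor formula c_k = f^(k)(a)/k!.
h(-2) = -1/2
h′(-2) = -1/4
h′′(-2) = -1/4
h′′′(-2) = -3/8
Dividing each by k! gives the coefficients c_0, ..., c_3.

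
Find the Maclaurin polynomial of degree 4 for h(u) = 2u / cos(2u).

Write the quotient as an unknown series and match coefficients against numerator = denominator · series.
h(0) = 0
h′(0) = 2
h′′(0) = 0
h′′′(0) = 24
h^(4)(0) = 0
Dividing each by k! gives the coefficients c_0, ..., c_4.

4*u^3 + 2*u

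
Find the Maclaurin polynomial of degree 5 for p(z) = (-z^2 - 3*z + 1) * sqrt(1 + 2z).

9*z^5/4 - 13*z^4/8 + z^3 - 9*z^2/2 - 2*z + 1

Multiply each power in the prefactor through the base expansion.
p(0) = 1
p′(0) = -2
p′′(0) = -9
p′′′(0) = 6
p^(4)(0) = -39
p^(5)(0) = 270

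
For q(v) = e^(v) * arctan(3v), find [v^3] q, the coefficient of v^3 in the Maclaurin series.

-15/2

Multiply the two series term by term and collect like powers.
q(0) = 0
q′(0) = 3
q′′(0) = 6
q′′′(0) = -45
Dividing each by k! gives the coefficients c_0, ..., c_3.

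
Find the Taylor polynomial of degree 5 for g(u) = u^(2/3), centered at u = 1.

14*(u - 1)^5/729 - 7*(u - 1)^4/243 + 4*(u - 1)^3/81 - (u - 1)^2/9 + 2*(u - 1)/3 + 1

Apply the Taylor formula c_k = f^(k)(a)/k!.
g(1) = 1
g′(1) = 2/3
g′′(1) = -2/9
g′′′(1) = 8/27
g^(4)(1) = -56/81
g^(5)(1) = 560/243
Dividing each by k! gives the coefficients c_0, ..., c_5.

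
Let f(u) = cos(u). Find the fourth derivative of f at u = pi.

-1

The coefficient of (u - pi)^4 in the expansion is -1/24, so f^(4)(pi) = 4! * (-1/24) = -1.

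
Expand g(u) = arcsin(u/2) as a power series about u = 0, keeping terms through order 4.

u^3/48 + u/2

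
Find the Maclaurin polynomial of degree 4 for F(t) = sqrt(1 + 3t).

F(0) = 1
F′(0) = 3/2
F′′(0) = -9/4
F′′′(0) = 81/8
F^(4)(0) = -1215/16
The Taylor polynomial is Σ F^(k)(0)/k! · t^k.

-405*t^4/128 + 27*t^3/16 - 9*t^2/8 + 3*t/2 + 1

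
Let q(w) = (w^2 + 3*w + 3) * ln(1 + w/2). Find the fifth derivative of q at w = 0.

Distribute the polynomial across the series and collect like powers.
The coefficient of w^5 in the expansion is 13/960, so q^(5)(0) = 5! * (13/960) = 13/8.

13/8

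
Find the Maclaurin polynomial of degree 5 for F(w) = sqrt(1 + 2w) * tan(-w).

Take the Cauchy product of the two expansions.
F(0) = 0
F′(0) = -1
F′′(0) = -2
F′′′(0) = 1
F^(4)(0) = -20
F^(5)(0) = 79
The Taylor polynomial is Σ F^(k)(0)/k! · w^k.

79*w^5/120 - 5*w^4/6 + w^3/6 - w^2 - w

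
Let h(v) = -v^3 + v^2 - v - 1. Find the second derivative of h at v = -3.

20

From the series, [(v + 3)^2] h = 10; multiply by 2! = 2 to get 20.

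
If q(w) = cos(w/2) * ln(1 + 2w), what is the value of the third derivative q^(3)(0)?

Expand each factor separately, then convolve coefficients.
The coefficient of w^3 in the expansion is 29/12, so q′′′(0) = 3! * (29/12) = 29/2.

29/2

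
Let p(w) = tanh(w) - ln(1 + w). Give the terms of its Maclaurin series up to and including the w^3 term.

Combine the two series term by term.
[w^0] = 0;  [w^1] = 0;  [w^2] = 1/2;  [w^3] = -2/3.

-2*w^3/3 + w^2/2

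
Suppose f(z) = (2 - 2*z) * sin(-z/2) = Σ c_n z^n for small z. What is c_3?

Distribute the polynomial across the series and collect like powers.

1/24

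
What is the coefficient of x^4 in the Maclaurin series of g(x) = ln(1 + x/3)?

Compute the successive derivatives at the expansion point and divide by k!.
g(0) = 0
g′(0) = 1/3
g′′(0) = -1/9
g′′′(0) = 2/27
g^(4)(0) = -2/27

-1/324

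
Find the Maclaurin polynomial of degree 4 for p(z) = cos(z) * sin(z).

Write out both Maclaurin series and multiply, keeping only the needed powers.
p(0) = 0
p′(0) = 1
p′′(0) = 0
p′′′(0) = -4
p^(4)(0) = 0

-2*z^3/3 + z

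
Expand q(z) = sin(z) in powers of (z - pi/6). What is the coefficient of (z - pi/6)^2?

-1/4

q(pi/6) = 1/2
q′(pi/6) = sqrt(3)/2
q′′(pi/6) = -1/2
So c_2 = q′′(pi/6)/2! = -1/4.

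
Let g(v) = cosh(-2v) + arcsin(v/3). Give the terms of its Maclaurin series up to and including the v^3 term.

Combine the two series term by term.
[v^0] = 1;  [v^1] = 1/3;  [v^2] = 2;  [v^3] = 1/162.

v^3/162 + 2*v^2 + v/3 + 1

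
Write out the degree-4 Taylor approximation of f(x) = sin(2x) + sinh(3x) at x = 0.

19*x^3/6 + 5*x

Combine the two series term by term.
f(0) = 0
f′(0) = 5
f′′(0) = 0
f′′′(0) = 19
f^(4)(0) = 0
Dividing each by k! gives the coefficients c_0, ..., c_4.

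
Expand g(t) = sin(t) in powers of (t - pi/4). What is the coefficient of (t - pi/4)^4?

sqrt(2)/48

g(pi/4) = sqrt(2)/2
g′(pi/4) = sqrt(2)/2
g′′(pi/4) = -sqrt(2)/2
g′′′(pi/4) = -sqrt(2)/2
g^(4)(pi/4) = sqrt(2)/2
So c_4 = g^(4)(pi/4)/4! = sqrt(2)/48.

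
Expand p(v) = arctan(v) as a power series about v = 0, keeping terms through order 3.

Apply the Taylor formula c_k = f^(k)(a)/k!.
p(0) = 0
p′(0) = 1
p′′(0) = 0
p′′′(0) = -2
Dividing each by k! gives the coefficients c_0, ..., c_3.

-v^3/3 + v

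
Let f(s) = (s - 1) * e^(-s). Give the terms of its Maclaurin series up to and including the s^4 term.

Distribute the polynomial across the series and collect like powers.

-5*s^4/24 + 2*s^3/3 - 3*s^2/2 + 2*s - 1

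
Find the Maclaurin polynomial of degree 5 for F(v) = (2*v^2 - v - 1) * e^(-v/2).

Multiply each power in the prefactor through the base expansion.
F(0) = -1
F′(0) = -1/2
F′′(0) = 19/4
F′′′(0) = -53/8
F^(4)(0) = 103/16
F^(5)(0) = -169/32

-169*v^5/3840 + 103*v^4/384 - 53*v^3/48 + 19*v^2/8 - v/2 - 1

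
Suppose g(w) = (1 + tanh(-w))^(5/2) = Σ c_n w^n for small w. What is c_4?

Substitute the inner expansion into the outer series and collect powers.
g(0) = 1
g′(0) = -5/2
g′′(0) = 15/4
g′′′(0) = 25/8
g^(4)(0) = -495/16
So c_4 = g^(4)(0)/4! = -165/128.

-165/128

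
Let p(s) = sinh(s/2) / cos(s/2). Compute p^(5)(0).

Invert the denominator's series and multiply.
From the series, [s^5] p = 3/320; multiply by 5! = 120 to get 9/8.

9/8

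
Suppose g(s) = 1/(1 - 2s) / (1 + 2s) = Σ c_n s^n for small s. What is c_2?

4

Take the Cauchy product of the two expansions.
g(0) = 1
g′(0) = 0
g′′(0) = 8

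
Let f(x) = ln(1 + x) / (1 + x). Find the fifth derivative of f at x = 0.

Write out both Maclaurin series and multiply, keeping only the needed powers.
The coefficient of x^5 in the expansion is 137/60, so f^(5)(0) = 5! * (137/60) = 274.

274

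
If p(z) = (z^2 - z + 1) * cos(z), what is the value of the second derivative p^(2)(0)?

1

Distribute the polynomial across the series and collect like powers.
The coefficient of z^2 in the expansion is 1/2, so p′′(0) = 2! * (1/2) = 1.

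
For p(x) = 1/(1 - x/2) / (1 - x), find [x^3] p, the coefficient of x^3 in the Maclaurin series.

15/8

Write out both Maclaurin series and multiply, keeping only the needed powers.
So c_3 = p′′′(0)/3! = 15/8.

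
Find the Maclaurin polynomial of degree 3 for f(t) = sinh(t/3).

f(0) = 0
f′(0) = 1/3
f′′(0) = 0
f′′′(0) = 1/27
The Taylor polynomial is Σ f^(k)(0)/k! · t^k.

t^3/162 + t/3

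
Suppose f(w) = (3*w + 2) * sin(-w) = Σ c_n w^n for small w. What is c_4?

Shift and add copies of the series according to the polynomial's terms.

1/2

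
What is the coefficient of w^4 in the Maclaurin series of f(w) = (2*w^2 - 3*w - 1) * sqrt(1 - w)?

-3/128

Distribute the polynomial across the series and collect like powers.
[w^0] = -1;  [w^1] = -5/2;  [w^2] = 29/8;  [w^3] = -9/16;  [w^4] = -3/128.
So c_4 = f^(4)(0)/4! = -3/128.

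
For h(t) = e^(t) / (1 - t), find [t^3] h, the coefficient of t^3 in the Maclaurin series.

8/3

Multiply the numerator's expansion by the denominator's geometric series.
[t^0] = 1;  [t^1] = 2;  [t^2] = 5/2;  [t^3] = 8/3.
So c_3 = h′′′(0)/3! = 8/3.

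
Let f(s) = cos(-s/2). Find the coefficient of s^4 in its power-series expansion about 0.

f(0) = 1
f′(0) = 0
f′′(0) = -1/4
f′′′(0) = 0
f^(4)(0) = 1/16
Then c_k = f^(k)(0)/k! gives each Taylor coefficient.

1/384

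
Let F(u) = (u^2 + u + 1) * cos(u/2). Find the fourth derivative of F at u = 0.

Shift and add copies of the series according to the polynomial's terms.
The coefficient of u^4 in the expansion is -47/384, so F^(4)(0) = 4! * (-47/384) = -47/16.

-47/16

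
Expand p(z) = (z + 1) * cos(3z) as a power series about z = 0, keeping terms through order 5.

Shift and add copies of the series according to the polynomial's terms.
p(0) = 1
p′(0) = 1
p′′(0) = -9
p′′′(0) = -27
p^(4)(0) = 81
p^(5)(0) = 405

27*z^5/8 + 27*z^4/8 - 9*z^3/2 - 9*z^2/2 + z + 1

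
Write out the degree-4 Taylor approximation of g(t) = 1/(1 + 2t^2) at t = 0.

4*t^4 - 2*t^2 + 1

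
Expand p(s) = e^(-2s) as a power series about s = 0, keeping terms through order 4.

Use the known series and substitute for the argument.

2*s^4/3 - 4*s^3/3 + 2*s^2 - 2*s + 1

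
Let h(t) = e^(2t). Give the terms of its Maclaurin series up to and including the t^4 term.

2*t^4/3 + 4*t^3/3 + 2*t^2 + 2*t + 1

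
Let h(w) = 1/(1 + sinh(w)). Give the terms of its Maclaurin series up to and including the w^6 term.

77*w^6/45 - 181*w^5/120 + 4*w^4/3 - 7*w^3/6 + w^2 - w + 1

Plug the Maclaurin series of the inner function into that of the outer and collect terms.
[w^0] = 1;  [w^1] = -1;  [w^2] = 1;  [w^3] = -7/6;  [w^4] = 4/3;  [w^5] = -181/120;  [w^6] = 77/45.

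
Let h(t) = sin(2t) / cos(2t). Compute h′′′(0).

16

Divide the numerator series by the denominator series (power-series long division).
From the series, [t^3] h = 8/3; multiply by 3! = 6 to get 16.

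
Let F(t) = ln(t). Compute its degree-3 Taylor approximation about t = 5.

[(t - 5)^0] = ln(5);  [(t - 5)^1] = 1/5;  [(t - 5)^2] = -1/50;  [(t - 5)^3] = 1/375.

(t - 5)^3/375 - (t - 5)^2/50 + (t - 5)/5 + ln(5)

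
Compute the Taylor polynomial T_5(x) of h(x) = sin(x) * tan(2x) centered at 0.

Expand each factor separately, then convolve coefficients.
h(0) = 0
h′(0) = 0
h′′(0) = 4
h′′′(0) = 0
h^(4)(0) = 56
h^(5)(0) = 0

7*x^4/3 + 2*x^2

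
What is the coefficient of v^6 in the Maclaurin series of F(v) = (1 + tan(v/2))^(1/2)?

-5521/2949120

Substitute the inner expansion into the outer series and collect powers.
[v^0] = 1;  [v^1] = 1/4;  [v^2] = -1/32;  [v^3] = 11/384;  [v^4] = -47/6144;  [v^5] = 601/122880;  [v^6] = -5521/2949120.
So c_6 = F^(6)(0)/6! = -5521/2949120.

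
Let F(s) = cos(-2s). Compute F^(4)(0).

16

The coefficient of s^4 in the expansion is 2/3, so F^(4)(0) = 4! * (2/3) = 16.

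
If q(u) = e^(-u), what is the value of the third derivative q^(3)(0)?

Differentiate repeatedly and evaluate at the center.
From the series, [u^3] q = -1/6; multiply by 3! = 6 to get -1.

-1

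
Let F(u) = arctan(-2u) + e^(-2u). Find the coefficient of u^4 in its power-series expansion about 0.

Combine the two series term by term.
F(0) = 1
F′(0) = -4
F′′(0) = 4
F′′′(0) = 8
F^(4)(0) = 16
The Taylor polynomial is Σ F^(k)(0)/k! · u^k.

2/3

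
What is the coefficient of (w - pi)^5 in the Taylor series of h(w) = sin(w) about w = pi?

h(pi) = 0
h′(pi) = -1
h′′(pi) = 0
h′′′(pi) = 1
h^(4)(pi) = 0
h^(5)(pi) = -1
So c_5 = h^(5)(pi)/5! = -1/120.

-1/120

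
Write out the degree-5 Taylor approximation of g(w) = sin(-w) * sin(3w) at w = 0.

Take the Cauchy product of the two expansions.
[w^0] = 0;  [w^1] = 0;  [w^2] = -3;  [w^3] = 0;  [w^4] = 5;  [w^5] = 0.

5*w^4 - 3*w^2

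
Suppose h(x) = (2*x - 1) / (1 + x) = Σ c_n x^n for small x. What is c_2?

-3

Distribute the polynomial across the series and collect like powers.
[x^0] = -1;  [x^1] = 3;  [x^2] = -3.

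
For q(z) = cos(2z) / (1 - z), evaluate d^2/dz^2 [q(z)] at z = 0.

-2

Write out both Maclaurin series and multiply, keeping only the needed powers.
From the series, [z^2] q = -1; multiply by 2! = 2 to get -2.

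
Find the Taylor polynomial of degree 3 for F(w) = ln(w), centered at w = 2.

(w - 2)^3/24 - (w - 2)^2/8 + (w - 2)/2 + ln(2)

F(2) = ln(2)
F′(2) = 1/2
F′′(2) = -1/4
F′′′(2) = 1/4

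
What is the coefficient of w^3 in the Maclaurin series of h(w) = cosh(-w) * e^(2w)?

7/3

Expand each factor separately, then convolve coefficients.
[w^0] = 1;  [w^1] = 2;  [w^2] = 5/2;  [w^3] = 7/3.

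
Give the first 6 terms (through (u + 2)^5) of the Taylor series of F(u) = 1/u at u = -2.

-(u + 2)^5/64 - (u + 2)^4/32 - (u + 2)^3/16 - (u + 2)^2/8 - (u + 2)/4 - 1/2

F(-2) = -1/2
F′(-2) = -1/4
F′′(-2) = -1/4
F′′′(-2) = -3/8
F^(4)(-2) = -3/4
F^(5)(-2) = -15/8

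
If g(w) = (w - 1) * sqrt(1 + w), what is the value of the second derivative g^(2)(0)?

5/4

Shift and add copies of the series according to the polynomial's terms.
The coefficient of w^2 in the expansion is 5/8, so g′′(0) = 2! * (5/8) = 5/4.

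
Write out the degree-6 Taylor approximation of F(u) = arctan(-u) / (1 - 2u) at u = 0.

Write out both Maclaurin series and multiply, keeping only the needed powers.
F(0) = 0
F′(0) = -1
F′′(0) = -4
F′′′(0) = -22
F^(4)(0) = -176
F^(5)(0) = -1784
F^(6)(0) = -21408
The Taylor polynomial is Σ F^(k)(0)/k! · u^k.

-446*u^6/15 - 223*u^5/15 - 22*u^4/3 - 11*u^3/3 - 2*u^2 - u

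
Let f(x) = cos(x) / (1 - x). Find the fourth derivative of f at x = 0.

Use 1/(1 - r) = Σ r^k on the denominator, then take the Cauchy product.
From the series, [x^4] f = 13/24; multiply by 4! = 24 to get 13.

13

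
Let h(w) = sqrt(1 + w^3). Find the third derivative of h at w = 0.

Apply the Taylor formula c_k = f^(k)(a)/k!.
From the series, [w^3] h = 1/2; multiply by 3! = 6 to get 3.

3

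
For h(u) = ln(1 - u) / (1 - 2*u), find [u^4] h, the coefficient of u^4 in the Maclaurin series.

-131/12

Use 1/(1 - r) = Σ r^k on the denominator, then take the Cauchy product.
h(0) = 0
h′(0) = -1
h′′(0) = -5
h′′′(0) = -32
h^(4)(0) = -262
Dividing each by k! gives the coefficients c_0, ..., c_4.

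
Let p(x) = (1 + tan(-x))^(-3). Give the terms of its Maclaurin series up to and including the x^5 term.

Plug the Maclaurin series of the inner function into that of the outer and collect terms.
[x^0] = 1;  [x^1] = 3;  [x^2] = 6;  [x^3] = 11;  [x^4] = 19;  [x^5] = 157/5.

157*x^5/5 + 19*x^4 + 11*x^3 + 6*x^2 + 3*x + 1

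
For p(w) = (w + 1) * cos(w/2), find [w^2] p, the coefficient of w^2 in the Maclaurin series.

Multiply each power in the prefactor through the base expansion.

-1/8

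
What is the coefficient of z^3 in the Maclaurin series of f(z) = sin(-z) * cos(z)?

Multiply the two series term by term and collect like powers.
[z^0] = 0;  [z^1] = -1;  [z^2] = 0;  [z^3] = 2/3.
So c_3 = f′′′(0)/3! = 2/3.

2/3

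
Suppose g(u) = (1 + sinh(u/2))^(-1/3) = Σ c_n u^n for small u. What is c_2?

1/18

Plug the Maclaurin series of the inner function into that of the outer and collect terms.
[u^0] = 1;  [u^1] = -1/6;  [u^2] = 1/18.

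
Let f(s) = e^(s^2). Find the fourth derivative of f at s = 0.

From the series, [s^4] f = 1/2; multiply by 4! = 24 to get 12.

12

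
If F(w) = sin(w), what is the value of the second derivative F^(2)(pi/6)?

-1/2

The coefficient of (w - pi/6)^2 in the expansion is -1/4, so F′′(pi/6) = 2! * (-1/4) = -1/2.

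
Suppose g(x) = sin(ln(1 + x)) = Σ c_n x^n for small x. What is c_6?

Substitute the inner expansion into the outer series and collect powers.
g(0) = 0
g′(0) = 1
g′′(0) = -1
g′′′(0) = 1
g^(4)(0) = 0
g^(5)(0) = -10
g^(6)(0) = 90
Then c_k = g^(k)(0)/k! gives each Taylor coefficient.

1/8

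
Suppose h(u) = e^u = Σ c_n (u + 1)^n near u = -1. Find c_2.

e^(-1)/2

h(-1) = e^(-1)
h′(-1) = e^(-1)
h′′(-1) = e^(-1)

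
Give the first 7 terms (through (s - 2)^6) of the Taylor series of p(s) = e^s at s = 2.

(s - 2)^6*e^(2)/720 + (s - 2)^5*e^(2)/120 + (s - 2)^4*e^(2)/24 + (s - 2)^3*e^(2)/6 + (s - 2)^2*e^(2)/2 + (s - 2)*e^(2) + e^(2)

p(2) = e^(2)
p′(2) = e^(2)
p′′(2) = e^(2)
p′′′(2) = e^(2)
p^(4)(2) = e^(2)
p^(5)(2) = e^(2)
p^(6)(2) = e^(2)
Dividing each by k! gives the coefficients c_0, ..., c_6.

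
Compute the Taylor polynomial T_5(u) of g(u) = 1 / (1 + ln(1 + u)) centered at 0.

-347*u^5/60 + 11*u^4/3 - 7*u^3/3 + 3*u^2/2 - u + 1

Use the geometric series for the reciprocal, then substitute.
[u^0] = 1;  [u^1] = -1;  [u^2] = 3/2;  [u^3] = -7/3;  [u^4] = 11/3;  [u^5] = -347/60.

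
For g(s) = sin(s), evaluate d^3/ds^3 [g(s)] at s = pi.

Compute the successive derivatives at the expansion point and divide by k!.
From the series, [(s - pi)^3] g = 1/6; multiply by 3! = 6 to get 1.

1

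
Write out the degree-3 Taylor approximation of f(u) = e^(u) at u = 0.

Apply the Taylor formula c_k = f^(k)(a)/k!.
f(0) = 1
f′(0) = 1
f′′(0) = 1
f′′′(0) = 1
The Taylor polynomial is Σ f^(k)(0)/k! · u^k.

u^3/6 + u^2/2 + u + 1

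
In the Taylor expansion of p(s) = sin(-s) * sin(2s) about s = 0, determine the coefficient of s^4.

Expand each factor separately, then convolve coefficients.
p(0) = 0
p′(0) = 0
p′′(0) = -4
p′′′(0) = 0
p^(4)(0) = 40
So c_4 = p^(4)(0)/4! = 5/3.

5/3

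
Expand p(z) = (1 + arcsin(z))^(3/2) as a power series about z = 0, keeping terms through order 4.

19*z^4/128 + 3*z^3/16 + 3*z^2/8 + 3*z/2 + 1

Let u equal the inner series; expand the outer function in u and truncate.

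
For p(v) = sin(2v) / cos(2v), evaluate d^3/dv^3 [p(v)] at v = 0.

Write the quotient as an unknown series and match coefficients against numerator = denominator · series.
The coefficient of v^3 in the expansion is 8/3, so p′′′(0) = 3! * (8/3) = 16.

16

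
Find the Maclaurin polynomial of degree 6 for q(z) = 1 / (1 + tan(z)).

Expand as Σ (-1)^k u^k with u equal to the inner function's series.
q(0) = 1
q′(0) = -1
q′′(0) = 2
q′′′(0) = -8
q^(4)(0) = 40
q^(5)(0) = -256
q^(6)(0) = 1952
Then c_k = q^(k)(0)/k! gives each Taylor coefficient.

122*z^6/45 - 32*z^5/15 + 5*z^4/3 - 4*z^3/3 + z^2 - z + 1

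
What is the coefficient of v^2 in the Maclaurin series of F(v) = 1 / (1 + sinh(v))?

1

Write 1/(1+u) = 1 - u + u^2 - u^3 + ... and substitute the series for u.
F(0) = 1
F′(0) = -1
F′′(0) = 2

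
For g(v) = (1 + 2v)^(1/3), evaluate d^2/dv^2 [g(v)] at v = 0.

-8/9

The coefficient of v^2 in the expansion is -4/9, so g′′(0) = 2! * (-4/9) = -8/9.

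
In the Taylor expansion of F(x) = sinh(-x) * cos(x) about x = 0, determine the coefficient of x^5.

1/30

Write out both Maclaurin series and multiply, keeping only the needed powers.
F(0) = 0
F′(0) = -1
F′′(0) = 0
F′′′(0) = 2
F^(4)(0) = 0
F^(5)(0) = 4
Dividing each by k! gives the coefficients c_0, ..., c_5.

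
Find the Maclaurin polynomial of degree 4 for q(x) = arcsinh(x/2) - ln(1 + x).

Expand each term separately and add.
[x^0] = 0;  [x^1] = -1/2;  [x^2] = 1/2;  [x^3] = -17/48;  [x^4] = 1/4.

x^4/4 - 17*x^3/48 + x^2/2 - x/2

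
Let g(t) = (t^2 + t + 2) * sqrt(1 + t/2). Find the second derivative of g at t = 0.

Distribute the polynomial across the series and collect like powers.
From the series, [t^2] g = 19/16; multiply by 2! = 2 to get 19/8.

19/8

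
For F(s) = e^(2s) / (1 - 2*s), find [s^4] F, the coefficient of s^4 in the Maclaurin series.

Use 1/(1 - r) = Σ r^k on the denominator, then take the Cauchy product.
F(0) = 1
F′(0) = 4
F′′(0) = 20
F′′′(0) = 128
F^(4)(0) = 1040

130/3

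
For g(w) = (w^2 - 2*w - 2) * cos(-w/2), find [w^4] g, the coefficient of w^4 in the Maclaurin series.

Distribute the polynomial across the series and collect like powers.
g(0) = -2
g′(0) = -2
g′′(0) = 5/2
g′′′(0) = 3/2
g^(4)(0) = -25/8
Dividing each by k! gives the coefficients c_0, ..., c_4.

-25/192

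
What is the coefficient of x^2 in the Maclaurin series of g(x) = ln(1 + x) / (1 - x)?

1/2

Expand 1/(denominator) as a geometric series and multiply by the numerator's series.
[x^0] = 0;  [x^1] = 1;  [x^2] = 1/2.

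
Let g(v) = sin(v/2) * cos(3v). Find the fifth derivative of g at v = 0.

Take the Cauchy product of the two expansions.
From the series, [v^5] g = 6841/3840; multiply by 5! = 120 to get 6841/32.

6841/32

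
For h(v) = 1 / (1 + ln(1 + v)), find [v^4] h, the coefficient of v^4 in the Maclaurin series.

Write 1/(1+u) = 1 - u + u^2 - u^3 + ... and substitute the series for u.
h(0) = 1
h′(0) = -1
h′′(0) = 3
h′′′(0) = -14
h^(4)(0) = 88

11/3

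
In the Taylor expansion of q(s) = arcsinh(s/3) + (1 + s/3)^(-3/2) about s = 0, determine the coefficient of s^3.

-113/1296

Combine the two series term by term.
[s^0] = 1;  [s^1] = -1/6;  [s^2] = 5/24;  [s^3] = -113/1296.
So c_3 = q′′′(0)/3! = -113/1296.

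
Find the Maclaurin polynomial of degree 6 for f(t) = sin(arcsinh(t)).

t^5/6 - t^3/3 + t

Plug the Maclaurin series of the inner function into that of the outer and collect terms.
[t^0] = 0;  [t^1] = 1;  [t^2] = 0;  [t^3] = -1/3;  [t^4] = 0;  [t^5] = 1/6;  [t^6] = 0.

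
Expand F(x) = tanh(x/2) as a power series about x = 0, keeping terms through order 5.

x^5/240 - x^3/24 + x/2

Differentiate repeatedly and evaluate at the center.
F(0) = 0
F′(0) = 1/2
F′′(0) = 0
F′′′(0) = -1/4
F^(4)(0) = 0
F^(5)(0) = 1/2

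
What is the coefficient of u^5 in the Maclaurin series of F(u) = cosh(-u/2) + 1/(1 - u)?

1

Add the two expansions coefficient-wise.
F(0) = 2
F′(0) = 1
F′′(0) = 9/4
F′′′(0) = 6
F^(4)(0) = 385/16
F^(5)(0) = 120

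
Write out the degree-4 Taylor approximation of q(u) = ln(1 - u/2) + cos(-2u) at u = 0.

Combine the two series term by term.
[u^0] = 1;  [u^1] = -1/2;  [u^2] = -17/8;  [u^3] = -1/24;  [u^4] = 125/192.

125*u^4/192 - u^3/24 - 17*u^2/8 - u/2 + 1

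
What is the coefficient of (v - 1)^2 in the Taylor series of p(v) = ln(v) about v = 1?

Use the known series and substitute for the argument.
So c_2 = p′′(1)/2! = -1/2.

-1/2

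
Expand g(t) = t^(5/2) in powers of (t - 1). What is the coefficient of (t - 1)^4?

g(1) = 1
g′(1) = 5/2
g′′(1) = 15/4
g′′′(1) = 15/8
g^(4)(1) = -15/16

-5/128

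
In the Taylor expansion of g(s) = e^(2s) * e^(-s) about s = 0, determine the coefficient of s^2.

Multiply the two series term by term and collect like powers.
g(0) = 1
g′(0) = 1
g′′(0) = 1

1/2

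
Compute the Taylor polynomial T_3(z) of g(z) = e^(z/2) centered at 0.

z^3/48 + z^2/8 + z/2 + 1

Compute the successive derivatives at the expansion point and divide by k!.
g(0) = 1
g′(0) = 1/2
g′′(0) = 1/4
g′′′(0) = 1/8
The Taylor polynomial is Σ g^(k)(0)/k! · z^k.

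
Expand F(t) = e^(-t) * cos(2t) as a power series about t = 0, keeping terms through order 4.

Take the Cauchy product of the two expansions.

-7*t^4/24 + 11*t^3/6 - 3*t^2/2 - t + 1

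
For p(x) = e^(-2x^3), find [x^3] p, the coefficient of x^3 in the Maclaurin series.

-2

[x^0] = 1;  [x^1] = 0;  [x^2] = 0;  [x^3] = -2.
So c_3 = p′′′(0)/3! = -2.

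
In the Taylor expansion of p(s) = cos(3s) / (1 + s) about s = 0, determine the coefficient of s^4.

Multiply the two series term by term and collect like powers.
p(0) = 1
p′(0) = -1
p′′(0) = -7
p′′′(0) = 21
p^(4)(0) = -3

-1/8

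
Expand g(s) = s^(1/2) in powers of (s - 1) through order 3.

g(1) = 1
g′(1) = 1/2
g′′(1) = -1/4
g′′′(1) = 3/8

(s - 1)^3/16 - (s - 1)^2/8 + (s - 1)/2 + 1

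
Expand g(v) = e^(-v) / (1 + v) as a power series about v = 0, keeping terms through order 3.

-8*v^3/3 + 5*v^2/2 - 2*v + 1

Multiply the two series term by term and collect like powers.
[v^0] = 1;  [v^1] = -2;  [v^2] = 5/2;  [v^3] = -8/3.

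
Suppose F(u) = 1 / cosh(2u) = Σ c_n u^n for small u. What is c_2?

Write the quotient as an unknown series and match coefficients against numerator = denominator · series.
[u^0] = 1;  [u^1] = 0;  [u^2] = -2.

-2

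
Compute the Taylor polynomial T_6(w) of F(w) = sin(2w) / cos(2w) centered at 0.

Write the quotient as an unknown series and match coefficients against numerator = denominator · series.
[w^0] = 0;  [w^1] = 2;  [w^2] = 0;  [w^3] = 8/3;  [w^4] = 0;  [w^5] = 64/15;  [w^6] = 0.

64*w^5/15 + 8*w^3/3 + 2*w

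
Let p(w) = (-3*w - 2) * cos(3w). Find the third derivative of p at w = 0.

Distribute the polynomial across the series and collect like powers.
From the series, [w^3] p = 27/2; multiply by 3! = 6 to get 81.

81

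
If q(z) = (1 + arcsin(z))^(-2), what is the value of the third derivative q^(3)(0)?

-26

Compose series: expand the inner function first, then feed it into the outer expansion.
The coefficient of z^3 in the expansion is -13/3, so q′′′(0) = 3! * (-13/3) = -26.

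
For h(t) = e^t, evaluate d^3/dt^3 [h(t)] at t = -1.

e^(-1)

Apply the Taylor formula c_k = f^(k)(a)/k!.
From the series, [(t + 1)^3] h = e^(-1)/6; multiply by 3! = 6 to get e^(-1).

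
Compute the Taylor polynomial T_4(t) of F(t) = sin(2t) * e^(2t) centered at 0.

Write out both Maclaurin series and multiply, keeping only the needed powers.
F(0) = 0
F′(0) = 2
F′′(0) = 8
F′′′(0) = 16
F^(4)(0) = 0
The Taylor polynomial is Σ F^(k)(0)/k! · t^k.

8*t^3/3 + 4*t^2 + 2*t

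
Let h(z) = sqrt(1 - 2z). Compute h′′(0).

-1

Apply the Taylor formula c_k = f^(k)(a)/k!.
From the series, [z^2] h = -1/2; multiply by 2! = 2 to get -1.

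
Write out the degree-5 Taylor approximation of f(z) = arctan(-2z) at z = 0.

-32*z^5/5 + 8*z^3/3 - 2*z

f(0) = 0
f′(0) = -2
f′′(0) = 0
f′′′(0) = 16
f^(4)(0) = 0
f^(5)(0) = -768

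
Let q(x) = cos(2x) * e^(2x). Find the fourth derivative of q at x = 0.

-64

Multiply the two series term by term and collect like powers.
From the series, [x^4] q = -8/3; multiply by 4! = 24 to get -64.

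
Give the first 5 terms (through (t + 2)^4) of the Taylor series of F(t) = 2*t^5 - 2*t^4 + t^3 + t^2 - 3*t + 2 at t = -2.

-22*(t + 2)^4 + 97*(t + 2)^3 - 213*(t + 2)^2 + 229*(t + 2) - 92

F(-2) = -92
F′(-2) = 229
F′′(-2) = -426
F′′′(-2) = 582
F^(4)(-2) = -528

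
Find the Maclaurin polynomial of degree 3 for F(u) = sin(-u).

Apply the Taylor formula c_k = f^(k)(a)/k!.
[u^0] = 0;  [u^1] = -1;  [u^2] = 0;  [u^3] = 1/6.

u^3/6 - u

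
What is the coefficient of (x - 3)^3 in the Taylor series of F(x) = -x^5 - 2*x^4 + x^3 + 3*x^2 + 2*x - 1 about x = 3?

Use the known series and substitute for the argument.
F(3) = -346
F′(3) = -574
F′′(3) = -732
F′′′(3) = -678
So c_3 = F′′′(3)/3! = -113.

-113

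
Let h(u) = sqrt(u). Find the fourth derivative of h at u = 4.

The coefficient of (u - 4)^4 in the expansion is -5/16384, so h^(4)(4) = 4! * (-5/16384) = -15/2048.

-15/2048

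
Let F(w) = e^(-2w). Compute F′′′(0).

-8

The coefficient of w^3 in the expansion is -4/3, so F′′′(0) = 3! * (-4/3) = -8.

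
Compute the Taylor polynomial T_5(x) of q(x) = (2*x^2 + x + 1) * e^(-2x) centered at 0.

-34*x^5/15 + 10*x^4/3 - 10*x^3/3 + 2*x^2 - x + 1

Shift and add copies of the series according to the polynomial's terms.
q(0) = 1
q′(0) = -1
q′′(0) = 4
q′′′(0) = -20
q^(4)(0) = 80
q^(5)(0) = -272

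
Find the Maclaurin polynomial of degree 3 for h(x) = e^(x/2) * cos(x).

-11*x^3/48 - 3*x^2/8 + x/2 + 1

Write out both Maclaurin series and multiply, keeping only the needed powers.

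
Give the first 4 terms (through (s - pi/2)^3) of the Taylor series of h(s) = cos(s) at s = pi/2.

(s - pi/2)^3/6 - (s - pi/2)

Compute the successive derivatives at the expansion point and divide by k!.
h(pi/2) = 0
h′(pi/2) = -1
h′′(pi/2) = 0
h′′′(pi/2) = 1
Then c_k = h^(k)(pi/2)/k! gives each Taylor coefficient.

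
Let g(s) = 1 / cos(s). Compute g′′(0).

Invert the denominator's series and multiply.
The coefficient of s^2 in the expansion is 1/2, so g′′(0) = 2! * (1/2) = 1.

1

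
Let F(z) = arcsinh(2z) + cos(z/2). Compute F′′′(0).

-8

Add the two expansions coefficient-wise.
The coefficient of z^3 in the expansion is -4/3, so F′′′(0) = 3! * (-4/3) = -8.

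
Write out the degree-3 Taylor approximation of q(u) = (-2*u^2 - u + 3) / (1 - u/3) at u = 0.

-2*u^3/3 - 2*u^2 + 3

Distribute the polynomial across the series and collect like powers.
q(0) = 3
q′(0) = 0
q′′(0) = -4
q′′′(0) = -4
Then c_k = q^(k)(0)/k! gives each Taylor coefficient.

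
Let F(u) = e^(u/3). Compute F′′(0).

1/9

Compute the successive derivatives at the expansion point and divide by k!.
The coefficient of u^2 in the expansion is 1/18, so F′′(0) = 2! * (1/18) = 1/9.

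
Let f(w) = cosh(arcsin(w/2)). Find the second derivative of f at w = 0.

1/4

Let u equal the inner series; expand the outer function in u and truncate.
From the series, [w^2] f = 1/8; multiply by 2! = 2 to get 1/4.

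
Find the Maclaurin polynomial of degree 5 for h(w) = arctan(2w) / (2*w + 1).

416*w^5/15 - 32*w^4/3 + 16*w^3/3 - 4*w^2 + 2*w

Expand 1/(denominator) as a geometric series and multiply by the numerator's series.
[w^0] = 0;  [w^1] = 2;  [w^2] = -4;  [w^3] = 16/3;  [w^4] = -32/3;  [w^5] = 416/15.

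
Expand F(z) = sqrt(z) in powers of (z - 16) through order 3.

(z - 16)^3/16384 - (z - 16)^2/512 + (z - 16)/8 + 4

F(16) = 4
F′(16) = 1/8
F′′(16) = -1/256
F′′′(16) = 3/8192
The Taylor polynomial is Σ F^(k)(16)/k! · (z - 16)^k.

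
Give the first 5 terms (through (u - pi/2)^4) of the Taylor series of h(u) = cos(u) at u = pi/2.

h(pi/2) = 0
h′(pi/2) = -1
h′′(pi/2) = 0
h′′′(pi/2) = 1
h^(4)(pi/2) = 0
The Taylor polynomial is Σ h^(k)(pi/2)/k! · (u - pi/2)^k.

(u - pi/2)^3/6 - (u - pi/2)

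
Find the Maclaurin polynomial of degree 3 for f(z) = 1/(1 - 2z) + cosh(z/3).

8*z^3 + 73*z^2/18 + 2*z + 2

Combine the two series term by term.
f(0) = 2
f′(0) = 2
f′′(0) = 73/9
f′′′(0) = 48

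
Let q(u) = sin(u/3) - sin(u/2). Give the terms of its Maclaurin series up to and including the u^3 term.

19*u^3/1296 - u/6

Add the two expansions coefficient-wise.
[u^0] = 0;  [u^1] = -1/6;  [u^2] = 0;  [u^3] = 19/1296.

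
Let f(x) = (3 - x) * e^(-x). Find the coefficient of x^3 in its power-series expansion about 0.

Shift and add copies of the series according to the polynomial's terms.

-1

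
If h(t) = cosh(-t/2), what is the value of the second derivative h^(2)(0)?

Use the known series and substitute for the argument.
The coefficient of t^2 in the expansion is 1/8, so h′′(0) = 2! * (1/8) = 1/4.

1/4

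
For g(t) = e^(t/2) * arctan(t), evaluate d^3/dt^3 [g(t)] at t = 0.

-5/4

Write out both Maclaurin series and multiply, keeping only the needed powers.
The coefficient of t^3 in the expansion is -5/24, so g′′′(0) = 3! * (-5/24) = -5/4.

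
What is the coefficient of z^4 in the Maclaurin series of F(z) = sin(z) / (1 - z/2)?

1/24

Take the Cauchy product of the two expansions.
[z^0] = 0;  [z^1] = 1;  [z^2] = 1/2;  [z^3] = 1/12;  [z^4] = 1/24.
So c_4 = F^(4)(0)/4! = 1/24.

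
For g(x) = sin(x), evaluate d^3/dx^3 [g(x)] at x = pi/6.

-sqrt(3)/2

Differentiate repeatedly and evaluate at the center.
From the series, [(x - pi/6)^3] g = -sqrt(3)/12; multiply by 3! = 6 to get -sqrt(3)/2.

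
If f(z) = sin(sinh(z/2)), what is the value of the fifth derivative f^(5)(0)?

Let u equal the inner series; expand the outer function in u and truncate.
The coefficient of z^5 in the expansion is -1/480, so f^(5)(0) = 5! * (-1/480) = -1/4.

-1/4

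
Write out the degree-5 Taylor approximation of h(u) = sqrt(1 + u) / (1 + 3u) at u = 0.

-50795*u^5/256 + 8467*u^4/128 - 353*u^3/16 + 59*u^2/8 - 5*u/2 + 1

Take the Cauchy product of the two expansions.
[u^0] = 1;  [u^1] = -5/2;  [u^2] = 59/8;  [u^3] = -353/16;  [u^4] = 8467/128;  [u^5] = -50795/256.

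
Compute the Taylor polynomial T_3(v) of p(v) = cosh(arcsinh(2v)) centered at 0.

2*v^2 + 1

Plug the Maclaurin series of the inner function into that of the outer and collect terms.
[v^0] = 1;  [v^1] = 0;  [v^2] = 2;  [v^3] = 0.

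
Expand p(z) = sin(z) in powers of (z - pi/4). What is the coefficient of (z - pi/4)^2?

-sqrt(2)/4

p(pi/4) = sqrt(2)/2
p′(pi/4) = sqrt(2)/2
p′′(pi/4) = -sqrt(2)/2
So c_2 = p′′(pi/4)/2! = -sqrt(2)/4.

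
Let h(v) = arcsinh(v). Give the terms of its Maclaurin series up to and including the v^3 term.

-v^3/6 + v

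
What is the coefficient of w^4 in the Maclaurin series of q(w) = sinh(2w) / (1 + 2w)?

Take the Cauchy product of the two expansions.
q(0) = 0
q′(0) = 2
q′′(0) = -8
q′′′(0) = 56
q^(4)(0) = -448

-56/3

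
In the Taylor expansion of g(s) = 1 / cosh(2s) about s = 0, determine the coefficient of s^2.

-2

Divide the numerator series by the denominator series (power-series long division).
g(0) = 1
g′(0) = 0
g′′(0) = -4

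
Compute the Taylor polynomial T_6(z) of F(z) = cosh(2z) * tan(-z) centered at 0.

Take the Cauchy product of the two expansions.
F(0) = 0
F′(0) = -1
F′′(0) = 0
F′′′(0) = -14
F^(4)(0) = 0
F^(5)(0) = -176
F^(6)(0) = 0
Then c_k = F^(k)(0)/k! gives each Taylor coefficient.

-22*z^5/15 - 7*z^3/3 - z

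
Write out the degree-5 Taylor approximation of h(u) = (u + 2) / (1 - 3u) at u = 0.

567*u^5 + 189*u^4 + 63*u^3 + 21*u^2 + 7*u + 2

Distribute the polynomial across the series and collect like powers.
h(0) = 2
h′(0) = 7
h′′(0) = 42
h′′′(0) = 378
h^(4)(0) = 4536
h^(5)(0) = 68040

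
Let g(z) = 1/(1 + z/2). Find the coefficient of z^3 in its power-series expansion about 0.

-1/8

g(0) = 1
g′(0) = -1/2
g′′(0) = 1/2
g′′′(0) = -3/4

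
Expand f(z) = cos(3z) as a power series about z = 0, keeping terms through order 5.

[z^0] = 1;  [z^1] = 0;  [z^2] = -9/2;  [z^3] = 0;  [z^4] = 27/8;  [z^5] = 0.

27*z^4/8 - 9*z^2/2 + 1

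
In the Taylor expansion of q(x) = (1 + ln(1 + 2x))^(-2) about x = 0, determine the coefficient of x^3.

Compose series: expand the inner function first, then feed it into the outer expansion.
q(0) = 1
q′(0) = -4
q′′(0) = 32
q′′′(0) = -368

-184/3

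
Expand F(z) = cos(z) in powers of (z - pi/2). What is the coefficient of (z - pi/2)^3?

1/6

F(pi/2) = 0
F′(pi/2) = -1
F′′(pi/2) = 0
F′′′(pi/2) = 1
So c_3 = F′′′(pi/2)/3! = 1/6.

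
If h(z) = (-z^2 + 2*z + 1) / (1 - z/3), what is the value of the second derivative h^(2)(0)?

-4/9

Multiply each power in the prefactor through the base expansion.
The coefficient of z^2 in the expansion is -2/9, so h′′(0) = 2! * (-2/9) = -4/9.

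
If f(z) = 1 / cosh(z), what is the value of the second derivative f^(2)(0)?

Invert the denominator's series and multiply.
From the series, [z^2] f = -1/2; multiply by 2! = 2 to get -1.

-1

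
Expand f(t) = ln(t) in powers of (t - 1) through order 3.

(t - 1)^3/3 - (t - 1)^2/2 + (t - 1)

f(1) = 0
f′(1) = 1
f′′(1) = -1
f′′′(1) = 2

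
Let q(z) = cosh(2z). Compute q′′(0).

4

Compute the successive derivatives at the expansion point and divide by k!.
The coefficient of z^2 in the expansion is 2, so q′′(0) = 2! * (2) = 4.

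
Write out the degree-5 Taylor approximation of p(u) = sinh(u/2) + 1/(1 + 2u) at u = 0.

Expand each term separately and add.
p(0) = 1
p′(0) = -3/2
p′′(0) = 8
p′′′(0) = -383/8
p^(4)(0) = 384
p^(5)(0) = -122879/32
The Taylor polynomial is Σ p^(k)(0)/k! · u^k.

-122879*u^5/3840 + 16*u^4 - 383*u^3/48 + 4*u^2 - 3*u/2 + 1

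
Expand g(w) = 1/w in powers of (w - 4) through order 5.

Compute the successive derivatives at the expansion point and divide by k!.
[(w - 4)^0] = 1/4;  [(w - 4)^1] = -1/16;  [(w - 4)^2] = 1/64;  [(w - 4)^3] = -1/256;  [(w - 4)^4] = 1/1024;  [(w - 4)^5] = -1/4096.

-(w - 4)^5/4096 + (w - 4)^4/1024 - (w - 4)^3/256 + (w - 4)^2/64 - (w - 4)/16 + 1/4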